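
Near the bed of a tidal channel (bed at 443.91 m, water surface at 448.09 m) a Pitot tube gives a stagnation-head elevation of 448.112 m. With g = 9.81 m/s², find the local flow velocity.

v ≈ 0.657 m/s

Near the bed, under hydrostatic conditions, the piezometric head (z + ψ) equals the free-surface elevation, 448.09 m.
Velocity head = total − piezometric = 448.112 − 448.09 = 0.022 m.
v = √(2g·h_v) = √(2 × 9.81 × 0.022) = 0.657 m/s.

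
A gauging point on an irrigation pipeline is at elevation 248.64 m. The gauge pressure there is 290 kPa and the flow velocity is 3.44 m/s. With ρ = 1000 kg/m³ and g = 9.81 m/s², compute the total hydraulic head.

Pressure head ψ = P/(ρg) = 290×1000 / (1000 × 9.81) = 29.56 m.
Velocity head = v²/(2g) = 3.44² / (2 × 9.81) = 0.603 m.
h = z + ψ + v²/(2g) = 248.64 + 29.56 + 0.603 = 278.80 m.

h ≈ 278.80 m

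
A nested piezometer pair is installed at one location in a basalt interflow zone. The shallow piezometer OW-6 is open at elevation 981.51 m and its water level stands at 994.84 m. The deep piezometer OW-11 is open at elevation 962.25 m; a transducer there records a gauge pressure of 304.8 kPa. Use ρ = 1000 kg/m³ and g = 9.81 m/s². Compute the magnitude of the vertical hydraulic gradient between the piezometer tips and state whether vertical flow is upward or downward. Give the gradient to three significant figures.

Total head at OW-6: h = 994.84 m (water level in the standpipe).
Pressure head at OW-11: ψ = P/(ρg) = 304.8×1000 / (1000 × 9.81) = 31.07 m.
Total head at OW-11: h = z + ψ = 962.25 + 31.07 = 993.32 m.
Δh = h(OW-6) − h(OW-11) = 994.84 − 993.32 = 1.52 m.
Vertical separation Δz = 981.51 − 962.25 = 19.26 m.
|i_v| = |Δh| / Δz = 1.52 / 19.26 = 0.0789.
Head is higher in the shallow piezometer, so vertical flow is downward (recharge condition).

|i_v| ≈ 0.0789; vertical flow is downward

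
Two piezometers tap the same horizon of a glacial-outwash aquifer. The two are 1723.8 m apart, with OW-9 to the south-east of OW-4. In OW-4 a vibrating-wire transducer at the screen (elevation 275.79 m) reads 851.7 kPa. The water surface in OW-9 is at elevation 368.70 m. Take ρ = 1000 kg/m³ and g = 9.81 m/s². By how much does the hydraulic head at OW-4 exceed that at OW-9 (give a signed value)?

Δh ≈ -6.09 m

Pressure head at OW-4: ψ = P/(ρg) = 851.7×1000 / (1000 × 9.81) = 86.82 m.
Total head at OW-4: h = z + ψ = 275.79 + 86.82 = 362.61 m.
Total head at OW-9: h = 368.70 m (water level in the piezometer is the total head).
Head difference: h(OW-4) − h(OW-9) = 362.61 − 368.70 = -6.09 m.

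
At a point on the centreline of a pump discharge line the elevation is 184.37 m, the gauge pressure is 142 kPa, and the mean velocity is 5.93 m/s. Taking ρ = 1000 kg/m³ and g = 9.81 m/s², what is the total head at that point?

Pressure head ψ = P/(ρg) = 142×1000 / (1000 × 9.81) = 14.48 m.
Velocity head = v²/(2g) = 5.93² / (2 × 9.81) = 1.792 m.
h = z + ψ + v²/(2g) = 184.37 + 14.48 + 1.792 = 200.64 m.

h ≈ 200.64 m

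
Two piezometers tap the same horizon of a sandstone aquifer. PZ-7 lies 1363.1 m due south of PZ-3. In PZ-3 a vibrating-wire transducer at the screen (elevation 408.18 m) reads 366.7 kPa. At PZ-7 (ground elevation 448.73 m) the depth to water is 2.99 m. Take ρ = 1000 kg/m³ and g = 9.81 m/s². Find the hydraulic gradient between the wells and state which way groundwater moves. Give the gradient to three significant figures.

i ≈ 0.000132; groundwater flows toward the north

Pressure head at PZ-3: ψ = P/(ρg) = 366.7×1000 / (1000 × 9.81) = 37.38 m.
Total head at PZ-3: h = z + ψ = 408.18 + 37.38 = 445.56 m.
Total head at PZ-7: h = 448.73 − 2.99 = 445.74 m.
Head difference: h(PZ-3) − h(PZ-7) = 445.56 − 445.74 = -0.18 m.
Hydraulic gradient: i = |Δh| / L = 0.18 / 1363.1 = 0.000132.
Flow is from higher to lower head: from PZ-7 toward PZ-3, i.e. toward the north.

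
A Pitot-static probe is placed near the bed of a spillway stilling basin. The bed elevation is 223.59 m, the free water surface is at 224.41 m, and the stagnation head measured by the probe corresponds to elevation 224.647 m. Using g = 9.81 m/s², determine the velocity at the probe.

Near the bed, under hydrostatic conditions, the piezometric head (z + ψ) equals the free-surface elevation, 224.41 m.
Velocity head = total − piezometric = 224.647 − 224.41 = 0.237 m.
v = √(2g·h_v) = √(2 × 9.81 × 0.237) = 2.16 m/s.

v ≈ 2.16 m/s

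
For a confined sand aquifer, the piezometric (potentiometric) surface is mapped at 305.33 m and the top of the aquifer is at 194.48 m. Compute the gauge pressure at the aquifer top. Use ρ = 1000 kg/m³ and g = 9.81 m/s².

P ≈ 1090 kPa

Pressure head at the aquifer top: ψ = h − z = 305.33 − 194.48 = 110.85 m.
P = ρgψ = 1000 × 9.81 × 110.85 = 1087438 Pa ≈ 1090 kPa.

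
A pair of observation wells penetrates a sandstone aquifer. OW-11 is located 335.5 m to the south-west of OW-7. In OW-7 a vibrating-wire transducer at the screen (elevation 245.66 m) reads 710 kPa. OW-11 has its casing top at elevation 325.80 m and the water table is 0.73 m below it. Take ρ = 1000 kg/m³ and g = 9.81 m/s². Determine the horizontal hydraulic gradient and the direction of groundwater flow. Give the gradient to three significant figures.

i ≈ 0.0210; groundwater flows toward the north-east

Pressure head at OW-7: ψ = P/(ρg) = 710×1000 / (1000 × 9.81) = 72.38 m.
Total head at OW-7: h = z + ψ = 245.66 + 72.38 = 318.04 m.
Total head at OW-11: h = 325.80 − 0.73 = 325.07 m.
Head difference: h(OW-7) − h(OW-11) = 318.04 − 325.07 = -7.03 m.
Hydraulic gradient: i = |Δh| / L = 7.03 / 335.5 = 0.0210.
Flow is from higher to lower head: from OW-11 toward OW-7, i.e. toward the north-east.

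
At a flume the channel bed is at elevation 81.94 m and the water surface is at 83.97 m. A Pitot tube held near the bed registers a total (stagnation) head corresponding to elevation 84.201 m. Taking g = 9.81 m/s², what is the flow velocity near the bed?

Near the bed, under hydrostatic conditions, the piezometric head (z + ψ) equals the free-surface elevation, 83.97 m.
Velocity head = total − piezometric = 84.201 − 83.97 = 0.231 m.
v = √(2g·h_v) = √(2 × 9.81 × 0.231) = 2.13 m/s.

v ≈ 2.13 m/s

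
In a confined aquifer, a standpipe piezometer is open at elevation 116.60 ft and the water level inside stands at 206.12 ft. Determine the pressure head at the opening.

Total head h = 206.12 ft (the water-surface elevation in the piezometer).
Pressure head ψ = h − z = 206.12 − 116.60 = 89.52 ft.

ψ ≈ 89.52 ft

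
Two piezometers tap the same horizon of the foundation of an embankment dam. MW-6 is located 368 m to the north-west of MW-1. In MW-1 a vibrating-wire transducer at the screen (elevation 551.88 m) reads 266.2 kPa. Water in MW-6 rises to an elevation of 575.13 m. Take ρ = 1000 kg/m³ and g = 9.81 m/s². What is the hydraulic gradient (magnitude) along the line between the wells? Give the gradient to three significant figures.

i ≈ 0.0106

Pressure head at MW-1: ψ = P/(ρg) = 266.2×1000 / (1000 × 9.81) = 27.14 m.
Total head at MW-1: h = z + ψ = 551.88 + 27.14 = 579.02 m.
Total head at MW-6: h = 575.13 m (water level in the piezometer is the total head).
Head difference: h(MW-1) − h(MW-6) = 579.02 − 575.13 = 3.89 m.
Hydraulic gradient: i = |Δh| / L = 3.89 / 368 = 0.0106.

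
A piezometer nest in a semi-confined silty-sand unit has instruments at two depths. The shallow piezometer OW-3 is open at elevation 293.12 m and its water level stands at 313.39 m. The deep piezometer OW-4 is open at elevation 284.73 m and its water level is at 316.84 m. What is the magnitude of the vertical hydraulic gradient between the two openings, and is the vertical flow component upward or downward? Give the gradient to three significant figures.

Total head at OW-3: h = 313.39 m (water level in the standpipe).
Total head at OW-4: h = 316.84 m.
Δh = h(OW-3) − h(OW-4) = 313.39 − 316.84 = -3.45 m.
Vertical separation Δz = 293.12 − 284.73 = 8.39 m.
|i_v| = |Δh| / Δz = 3.45 / 8.39 = 0.411.
Head is higher in the deep piezometer, so vertical flow is upward (discharge condition).

|i_v| ≈ 0.411; vertical flow is upward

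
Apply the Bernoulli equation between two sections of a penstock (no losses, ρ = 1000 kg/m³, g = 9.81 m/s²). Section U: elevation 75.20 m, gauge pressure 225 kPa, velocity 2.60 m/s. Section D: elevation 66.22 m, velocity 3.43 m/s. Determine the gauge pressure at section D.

P₂ ≈ 311 kPa

Pressure head at U: ψ₁ = P₁/(ρg) = 225×1000 / (1000 × 9.81) = 22.94 m.
Velocity heads: v₁²/2g = 2.60²/19.62 = 0.345 m; v₂²/2g = 3.43²/19.62 = 0.600 m.
Total head H = z₁ + ψ₁ + v₁²/2g = 75.20 + 22.94 + 0.345 = 98.48 m.
ψ₂ = H − z₂ − v₂²/2g = 98.48 − 66.22 − 0.600 = 31.66 m.
P₂ = ρgψ₂ = 1000 × 9.81 × 31.66 ≈ 311 kPa.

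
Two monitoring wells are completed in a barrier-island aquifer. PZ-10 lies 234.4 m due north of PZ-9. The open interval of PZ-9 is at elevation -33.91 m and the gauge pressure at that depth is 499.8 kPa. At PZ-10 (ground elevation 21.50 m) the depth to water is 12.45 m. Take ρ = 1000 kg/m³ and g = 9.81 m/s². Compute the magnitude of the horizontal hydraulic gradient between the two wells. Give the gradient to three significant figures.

i ≈ 0.0341

Pressure head at PZ-9: ψ = P/(ρg) = 499.8×1000 / (1000 × 9.81) = 50.95 m.
Total head at PZ-9: h = z + ψ = -33.91 + 50.95 = 17.04 m.
Total head at PZ-10: h = 21.50 − 12.45 = 9.05 m.
Head difference: h(PZ-9) − h(PZ-10) = 17.04 − 9.05 = 7.99 m.
Hydraulic gradient: i = |Δh| / L = 7.99 / 234.4 = 0.0341.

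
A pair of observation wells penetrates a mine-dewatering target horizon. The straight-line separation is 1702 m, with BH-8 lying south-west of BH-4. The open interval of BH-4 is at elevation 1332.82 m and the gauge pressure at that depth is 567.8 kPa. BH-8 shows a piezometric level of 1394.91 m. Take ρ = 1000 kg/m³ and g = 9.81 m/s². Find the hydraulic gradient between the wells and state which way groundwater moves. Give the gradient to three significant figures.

i ≈ 0.00247; groundwater flows toward the north-east

Pressure head at BH-4: ψ = P/(ρg) = 567.8×1000 / (1000 × 9.81) = 57.88 m.
Total head at BH-4: h = z + ψ = 1332.82 + 57.88 = 1390.70 m.
Total head at BH-8: h = 1394.91 m (water level in the piezometer is the total head).
Head difference: h(BH-4) − h(BH-8) = 1390.70 − 1394.91 = -4.21 m.
Hydraulic gradient: i = |Δh| / L = 4.21 / 1702 = 0.00247.
Flow is from higher to lower head: from BH-8 toward BH-4, i.e. toward the north-east.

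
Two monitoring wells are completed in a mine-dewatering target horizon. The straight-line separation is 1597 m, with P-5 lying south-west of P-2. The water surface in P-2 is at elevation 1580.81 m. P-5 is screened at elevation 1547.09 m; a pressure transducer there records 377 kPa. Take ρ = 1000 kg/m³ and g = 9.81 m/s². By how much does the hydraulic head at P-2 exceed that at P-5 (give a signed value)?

Δh ≈ -4.71 m

Total head at P-2: h = 1580.81 m (water level in the piezometer is the total head).
Pressure head at P-5: ψ = P/(ρg) = 377×1000 / (1000 × 9.81) = 38.43 m.
Total head at P-5: h = z + ψ = 1547.09 + 38.43 = 1585.52 m.
Head difference: h(P-2) − h(P-5) = 1580.81 − 1585.52 = -4.71 m.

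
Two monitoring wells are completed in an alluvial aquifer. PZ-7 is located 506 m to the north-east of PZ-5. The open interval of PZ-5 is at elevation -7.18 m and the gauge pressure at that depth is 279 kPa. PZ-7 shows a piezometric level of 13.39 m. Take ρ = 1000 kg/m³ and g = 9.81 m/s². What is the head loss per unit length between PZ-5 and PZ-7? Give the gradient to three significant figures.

i ≈ 0.0156 m/m

Pressure head at PZ-5: ψ = P/(ρg) = 279×1000 / (1000 × 9.81) = 28.44 m.
Total head at PZ-5: h = z + ψ = -7.18 + 28.44 = 21.26 m.
Total head at PZ-7: h = 13.39 m (water level in the piezometer is the total head).
Head difference: h(PZ-5) − h(PZ-7) = 21.26 − 13.39 = 7.87 m.
Hydraulic gradient: i = |Δh| / L = 7.87 / 506 = 0.0156.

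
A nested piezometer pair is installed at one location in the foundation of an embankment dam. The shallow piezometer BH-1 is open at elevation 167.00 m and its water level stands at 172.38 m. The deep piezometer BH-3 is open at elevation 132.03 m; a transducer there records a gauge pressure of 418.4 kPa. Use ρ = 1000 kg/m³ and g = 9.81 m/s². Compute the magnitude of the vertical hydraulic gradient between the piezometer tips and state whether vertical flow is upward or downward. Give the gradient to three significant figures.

|i_v| ≈ 0.0658; vertical flow is upward

Total head at BH-1: h = 172.38 m (water level in the standpipe).
Pressure head at BH-3: ψ = P/(ρg) = 418.4×1000 / (1000 × 9.81) = 42.65 m.
Total head at BH-3: h = z + ψ = 132.03 + 42.65 = 174.68 m.
Δh = h(BH-1) − h(BH-3) = 172.38 − 174.68 = -2.30 m.
Vertical separation Δz = 167.00 − 132.03 = 34.97 m.
|i_v| = |Δh| / Δz = 2.30 / 34.97 = 0.0658.
Head is higher in the deep piezometer, so vertical flow is upward (discharge condition).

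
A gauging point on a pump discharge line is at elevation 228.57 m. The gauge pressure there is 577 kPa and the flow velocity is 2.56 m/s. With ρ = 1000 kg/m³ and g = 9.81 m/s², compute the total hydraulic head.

Pressure head ψ = P/(ρg) = 577×1000 / (1000 × 9.81) = 58.82 m.
Velocity head = v²/(2g) = 2.56² / (2 × 9.81) = 0.334 m.
h = z + ψ + v²/(2g) = 228.57 + 58.82 + 0.334 = 287.72 m.

h ≈ 287.72 m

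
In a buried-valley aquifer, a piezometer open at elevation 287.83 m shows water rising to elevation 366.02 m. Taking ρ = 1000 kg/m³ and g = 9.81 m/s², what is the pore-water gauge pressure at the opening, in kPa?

Pressure head ψ = h − z = 366.02 − 287.83 = 78.19 m.
P = ρgψ = 1000 × 9.81 × 78.19 = 767044 Pa ≈ 767 kPa.

P ≈ 767 kPa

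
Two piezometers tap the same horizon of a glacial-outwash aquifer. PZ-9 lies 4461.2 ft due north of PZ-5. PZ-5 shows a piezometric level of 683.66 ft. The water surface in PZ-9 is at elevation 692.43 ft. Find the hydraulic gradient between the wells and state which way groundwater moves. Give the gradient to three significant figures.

i ≈ 0.00197; groundwater flows toward the south

Total head at PZ-5: h = 683.66 ft (water level in the piezometer is the total head).
Total head at PZ-9: h = 692.43 ft (water level in the piezometer is the total head).
Head difference: h(PZ-5) − h(PZ-9) = 683.66 − 692.43 = -8.77 ft.
Hydraulic gradient: i = |Δh| / L = 8.77 / 4461.2 = 0.00197.
Flow is from higher to lower head: from PZ-9 toward PZ-5, i.e. toward the south.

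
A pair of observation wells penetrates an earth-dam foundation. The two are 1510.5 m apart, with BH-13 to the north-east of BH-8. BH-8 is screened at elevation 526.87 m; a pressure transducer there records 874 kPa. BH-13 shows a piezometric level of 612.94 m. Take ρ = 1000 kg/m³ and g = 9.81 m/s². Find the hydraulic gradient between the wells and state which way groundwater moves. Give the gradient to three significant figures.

Pressure head at BH-8: ψ = P/(ρg) = 874×1000 / (1000 × 9.81) = 89.09 m.
Total head at BH-8: h = z + ψ = 526.87 + 89.09 = 615.96 m.
Total head at BH-13: h = 612.94 m (water level in the piezometer is the total head).
Head difference: h(BH-8) − h(BH-13) = 615.96 − 612.94 = 3.02 m.
Hydraulic gradient: i = |Δh| / L = 3.02 / 1510.5 = 0.00200.
Flow is from higher to lower head: from BH-8 toward BH-13, i.e. toward the north-east.

i ≈ 0.00200; groundwater flows toward the north-east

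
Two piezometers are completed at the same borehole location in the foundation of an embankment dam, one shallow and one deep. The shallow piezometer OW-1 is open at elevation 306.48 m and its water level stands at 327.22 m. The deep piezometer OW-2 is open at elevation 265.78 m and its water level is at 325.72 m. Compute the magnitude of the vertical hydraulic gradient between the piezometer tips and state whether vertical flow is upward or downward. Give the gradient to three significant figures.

Total head at OW-1: h = 327.22 m (water level in the standpipe).
Total head at OW-2: h = 325.72 m.
Δh = h(OW-1) − h(OW-2) = 327.22 − 325.72 = 1.50 m.
Vertical separation Δz = 306.48 − 265.78 = 40.70 m.
|i_v| = |Δh| / Δz = 1.50 / 40.70 = 0.0369.
Head is higher in the shallow piezometer, so vertical flow is downward (recharge condition).

|i_v| ≈ 0.0369; vertical flow is downward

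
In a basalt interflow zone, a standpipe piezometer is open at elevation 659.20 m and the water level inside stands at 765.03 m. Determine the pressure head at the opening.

Total head h = 765.03 m (the water-surface elevation in the piezometer).
Pressure head ψ = h − z = 765.03 − 659.20 = 105.83 m.

ψ ≈ 105.83 m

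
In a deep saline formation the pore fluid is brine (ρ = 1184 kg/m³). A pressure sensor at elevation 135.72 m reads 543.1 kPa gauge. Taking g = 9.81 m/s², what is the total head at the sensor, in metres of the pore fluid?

ψ = P/(ρg) = 543.1×1000 / (1184 × 9.81) = 46.76 m.
h = z + ψ = 135.72 + 46.76 = 182.48 m.

h ≈ 182.48 m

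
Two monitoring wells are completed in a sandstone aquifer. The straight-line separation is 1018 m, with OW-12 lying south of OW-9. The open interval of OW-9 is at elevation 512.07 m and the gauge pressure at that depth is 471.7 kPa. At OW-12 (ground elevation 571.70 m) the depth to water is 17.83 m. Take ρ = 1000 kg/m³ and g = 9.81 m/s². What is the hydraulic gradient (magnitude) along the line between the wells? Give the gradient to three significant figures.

i ≈ 0.00617

Pressure head at OW-9: ψ = P/(ρg) = 471.7×1000 / (1000 × 9.81) = 48.08 m.
Total head at OW-9: h = z + ψ = 512.07 + 48.08 = 560.15 m.
Total head at OW-12: h = 571.70 − 17.83 = 553.87 m.
Head difference: h(OW-9) − h(OW-12) = 560.15 − 553.87 = 6.28 m.
Hydraulic gradient: i = |Δh| / L = 6.28 / 1018 = 0.00617.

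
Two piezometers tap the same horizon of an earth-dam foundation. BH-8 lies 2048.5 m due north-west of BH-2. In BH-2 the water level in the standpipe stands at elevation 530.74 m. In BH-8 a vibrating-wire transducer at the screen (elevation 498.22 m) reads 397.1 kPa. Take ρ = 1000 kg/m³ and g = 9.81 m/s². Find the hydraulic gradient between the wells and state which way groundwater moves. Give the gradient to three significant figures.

Total head at BH-2: h = 530.74 m (water level in the piezometer is the total head).
Pressure head at BH-8: ψ = P/(ρg) = 397.1×1000 / (1000 × 9.81) = 40.48 m.
Total head at BH-8: h = z + ψ = 498.22 + 40.48 = 538.70 m.
Head difference: h(BH-2) − h(BH-8) = 530.74 − 538.70 = -7.96 m.
Hydraulic gradient: i = |Δh| / L = 7.96 / 2048.5 = 0.00389.
Flow is from higher to lower head: from BH-8 toward BH-2, i.e. toward the south-east.

i ≈ 0.00389; groundwater flows toward the south-east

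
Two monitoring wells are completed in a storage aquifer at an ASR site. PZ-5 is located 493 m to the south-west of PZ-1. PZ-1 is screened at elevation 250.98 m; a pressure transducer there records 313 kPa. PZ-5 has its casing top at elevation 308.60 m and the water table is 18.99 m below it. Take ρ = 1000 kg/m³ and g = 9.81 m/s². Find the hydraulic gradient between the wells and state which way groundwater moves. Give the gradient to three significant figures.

i ≈ 0.0136; groundwater flows toward the north-east

Pressure head at PZ-1: ψ = P/(ρg) = 313×1000 / (1000 × 9.81) = 31.91 m.
Total head at PZ-1: h = z + ψ = 250.98 + 31.91 = 282.89 m.
Total head at PZ-5: h = 308.60 − 18.99 = 289.61 m.
Head difference: h(PZ-1) − h(PZ-5) = 282.89 − 289.61 = -6.72 m.
Hydraulic gradient: i = |Δh| / L = 6.72 / 493 = 0.0136.
Flow is from higher to lower head: from PZ-5 toward PZ-1, i.e. toward the north-east.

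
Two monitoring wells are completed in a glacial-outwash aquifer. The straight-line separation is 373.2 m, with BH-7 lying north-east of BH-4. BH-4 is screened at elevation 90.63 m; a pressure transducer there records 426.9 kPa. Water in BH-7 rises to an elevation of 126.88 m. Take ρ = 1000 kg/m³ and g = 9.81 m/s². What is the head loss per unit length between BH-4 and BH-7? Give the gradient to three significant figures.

Pressure head at BH-4: ψ = P/(ρg) = 426.9×1000 / (1000 × 9.81) = 43.52 m.
Total head at BH-4: h = z + ψ = 90.63 + 43.52 = 134.15 m.
Total head at BH-7: h = 126.88 m (water level in the piezometer is the total head).
Head difference: h(BH-4) − h(BH-7) = 134.15 − 126.88 = 7.27 m.
Hydraulic gradient: i = |Δh| / L = 7.27 / 373.2 = 0.0195.

i ≈ 0.0195 m/m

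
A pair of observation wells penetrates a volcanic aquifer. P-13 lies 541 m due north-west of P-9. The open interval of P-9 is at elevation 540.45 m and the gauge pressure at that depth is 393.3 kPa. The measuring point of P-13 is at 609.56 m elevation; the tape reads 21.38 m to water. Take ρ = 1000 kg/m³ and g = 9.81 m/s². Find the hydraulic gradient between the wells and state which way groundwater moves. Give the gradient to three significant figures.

i ≈ 0.0141; groundwater flows toward the south-east

Pressure head at P-9: ψ = P/(ρg) = 393.3×1000 / (1000 × 9.81) = 40.09 m.
Total head at P-9: h = z + ψ = 540.45 + 40.09 = 580.54 m.
Total head at P-13: h = 609.56 − 21.38 = 588.18 m.
Head difference: h(P-9) − h(P-13) = 580.54 − 588.18 = -7.64 m.
Hydraulic gradient: i = |Δh| / L = 7.64 / 541 = 0.0141.
Flow is from higher to lower head: from P-13 toward P-9, i.e. toward the south-east.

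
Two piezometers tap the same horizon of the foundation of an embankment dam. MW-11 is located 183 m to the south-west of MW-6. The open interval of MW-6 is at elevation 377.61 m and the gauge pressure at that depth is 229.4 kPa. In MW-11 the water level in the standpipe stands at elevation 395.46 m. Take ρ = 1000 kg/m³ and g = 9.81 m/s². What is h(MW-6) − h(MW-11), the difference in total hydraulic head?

Δh ≈ 5.53 m

Pressure head at MW-6: ψ = P/(ρg) = 229.4×1000 / (1000 × 9.81) = 23.38 m.
Total head at MW-6: h = z + ψ = 377.61 + 23.38 = 400.99 m.
Total head at MW-11: h = 395.46 m (water level in the piezometer is the total head).
Head difference: h(MW-6) − h(MW-11) = 400.99 − 395.46 = 5.53 m.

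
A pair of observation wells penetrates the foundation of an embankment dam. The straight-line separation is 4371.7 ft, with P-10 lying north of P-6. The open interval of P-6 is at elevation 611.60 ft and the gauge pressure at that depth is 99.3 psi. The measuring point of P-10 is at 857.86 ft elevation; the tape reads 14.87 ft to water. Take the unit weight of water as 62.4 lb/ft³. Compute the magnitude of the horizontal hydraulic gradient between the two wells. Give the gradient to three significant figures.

i ≈ 0.000512

Pressure head at P-6: ψ = 144·P/γ = 144 × 99.3 / 62.4 = 229.15 ft.
Total head at P-6: h = z + ψ = 611.60 + 229.15 = 840.75 ft.
Total head at P-10: h = 857.86 − 14.87 = 842.99 ft.
Head difference: h(P-6) − h(P-10) = 840.75 − 842.99 = -2.24 ft.
Hydraulic gradient: i = |Δh| / L = 2.24 / 4371.7 = 0.000512.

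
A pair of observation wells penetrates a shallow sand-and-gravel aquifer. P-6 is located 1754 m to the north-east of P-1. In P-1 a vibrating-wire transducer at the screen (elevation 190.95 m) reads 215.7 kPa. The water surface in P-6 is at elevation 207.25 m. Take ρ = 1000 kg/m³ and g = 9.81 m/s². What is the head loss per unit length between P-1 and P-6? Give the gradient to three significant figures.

Pressure head at P-1: ψ = P/(ρg) = 215.7×1000 / (1000 × 9.81) = 21.99 m.
Total head at P-1: h = z + ψ = 190.95 + 21.99 = 212.94 m.
Total head at P-6: h = 207.25 m (water level in the piezometer is the total head).
Head difference: h(P-1) − h(P-6) = 212.94 − 207.25 = 5.69 m.
Hydraulic gradient: i = |Δh| / L = 5.69 / 1754 = 0.00324.

i ≈ 0.00324 m/m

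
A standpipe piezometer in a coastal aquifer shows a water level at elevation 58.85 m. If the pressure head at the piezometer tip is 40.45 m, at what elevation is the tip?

z ≈ 18.40 m

z = h − ψ = 58.85 − 40.45 = 18.40 m.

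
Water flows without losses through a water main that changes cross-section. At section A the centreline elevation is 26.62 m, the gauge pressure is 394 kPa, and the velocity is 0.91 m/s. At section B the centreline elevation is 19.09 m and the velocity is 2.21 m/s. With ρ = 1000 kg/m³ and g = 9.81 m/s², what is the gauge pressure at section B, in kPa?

Pressure head at A: ψ₁ = P₁/(ρg) = 394×1000 / (1000 × 9.81) = 40.16 m.
Velocity heads: v₁²/2g = 0.91²/19.62 = 0.042 m; v₂²/2g = 2.21²/19.62 = 0.249 m.
Total head H = z₁ + ψ₁ + v₁²/2g = 26.62 + 40.16 + 0.042 = 66.82 m.
ψ₂ = H − z₂ − v₂²/2g = 66.82 − 19.09 − 0.249 = 47.48 m.
P₂ = ρgψ₂ = 1000 × 9.81 × 47.48 ≈ 466 kPa.

P₂ ≈ 466 kPa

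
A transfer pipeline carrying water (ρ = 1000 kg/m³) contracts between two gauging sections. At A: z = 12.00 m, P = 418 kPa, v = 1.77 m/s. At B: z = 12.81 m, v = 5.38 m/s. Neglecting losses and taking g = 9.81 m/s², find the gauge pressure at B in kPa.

Pressure head at A: ψ₁ = P₁/(ρg) = 418×1000 / (1000 × 9.81) = 42.61 m.
Velocity heads: v₁²/2g = 1.77²/19.62 = 0.160 m; v₂²/2g = 5.38²/19.62 = 1.475 m.
Total head H = z₁ + ψ₁ + v₁²/2g = 12.00 + 42.61 + 0.160 = 54.77 m.
ψ₂ = H − z₂ − v₂²/2g = 54.77 − 12.81 − 1.475 = 40.48 m.
P₂ = ρgψ₂ = 1000 × 9.81 × 40.48 ≈ 397 kPa.

P₂ ≈ 397 kPa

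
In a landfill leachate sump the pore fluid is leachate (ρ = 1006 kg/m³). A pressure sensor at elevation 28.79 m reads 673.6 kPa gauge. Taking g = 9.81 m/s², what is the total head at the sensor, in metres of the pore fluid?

h ≈ 97.05 m

ψ = P/(ρg) = 673.6×1000 / (1006 × 9.81) = 68.26 m.
h = z + ψ = 28.79 + 68.26 = 97.05 m.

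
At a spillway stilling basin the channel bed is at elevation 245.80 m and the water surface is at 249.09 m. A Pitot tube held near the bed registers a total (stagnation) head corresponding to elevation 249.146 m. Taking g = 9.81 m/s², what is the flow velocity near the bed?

v ≈ 1.05 m/s

Near the bed, under hydrostatic conditions, the piezometric head (z + ψ) equals the free-surface elevation, 249.09 m.
Velocity head = total − piezometric = 249.146 − 249.09 = 0.056 m.
v = √(2g·h_v) = √(2 × 9.81 × 0.056) = 1.05 m/s.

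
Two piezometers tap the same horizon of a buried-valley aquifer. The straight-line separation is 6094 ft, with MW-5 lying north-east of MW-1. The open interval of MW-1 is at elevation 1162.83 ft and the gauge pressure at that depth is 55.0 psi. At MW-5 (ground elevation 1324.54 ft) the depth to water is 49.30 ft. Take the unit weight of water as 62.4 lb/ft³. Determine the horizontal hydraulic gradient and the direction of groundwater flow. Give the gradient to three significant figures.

Pressure head at MW-1: ψ = 144·P/γ = 144 × 55.0 / 62.4 = 126.92 ft.
Total head at MW-1: h = z + ψ = 1162.83 + 126.92 = 1289.75 ft.
Total head at MW-5: h = 1324.54 − 49.30 = 1275.24 ft.
Head difference: h(MW-1) − h(MW-5) = 1289.75 − 1275.24 = 14.51 ft.
Hydraulic gradient: i = |Δh| / L = 14.51 / 6094 = 0.00238.
Flow is from higher to lower head: from MW-1 toward MW-5, i.e. toward the north-east.

i ≈ 0.00238; groundwater flows toward the north-east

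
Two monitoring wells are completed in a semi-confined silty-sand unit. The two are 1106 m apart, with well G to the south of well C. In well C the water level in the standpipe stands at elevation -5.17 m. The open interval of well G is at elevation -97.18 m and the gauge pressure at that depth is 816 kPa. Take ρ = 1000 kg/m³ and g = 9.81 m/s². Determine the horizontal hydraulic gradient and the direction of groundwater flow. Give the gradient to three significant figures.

Total head at well C: h = -5.17 m (water level in the piezometer is the total head).
Pressure head at well G: ψ = P/(ρg) = 816×1000 / (1000 × 9.81) = 83.18 m.
Total head at well G: h = z + ψ = -97.18 + 83.18 = -14.00 m.
Head difference: h(well C) − h(well G) = -5.17 − (-14.00) = 8.83 m.
Hydraulic gradient: i = |Δh| / L = 8.83 / 1106 = 0.00798.
Flow is from higher to lower head: from well C toward well G, i.e. toward the south.

i ≈ 0.00798; groundwater flows toward the south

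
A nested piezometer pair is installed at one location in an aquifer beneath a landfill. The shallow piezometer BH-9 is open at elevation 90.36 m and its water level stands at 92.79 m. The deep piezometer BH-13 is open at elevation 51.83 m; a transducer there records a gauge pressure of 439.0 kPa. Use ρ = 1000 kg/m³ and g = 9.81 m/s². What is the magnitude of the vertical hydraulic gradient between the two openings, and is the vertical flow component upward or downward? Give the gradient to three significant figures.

Total head at BH-9: h = 92.79 m (water level in the standpipe).
Pressure head at BH-13: ψ = P/(ρg) = 439.0×1000 / (1000 × 9.81) = 44.75 m.
Total head at BH-13: h = z + ψ = 51.83 + 44.75 = 96.58 m.
Δh = h(BH-9) − h(BH-13) = 92.79 − 96.58 = -3.79 m.
Vertical separation Δz = 90.36 − 51.83 = 38.53 m.
|i_v| = |Δh| / Δz = 3.79 / 38.53 = 0.0984.
Head is higher in the deep piezometer, so vertical flow is upward (discharge condition).

|i_v| ≈ 0.0984; vertical flow is upward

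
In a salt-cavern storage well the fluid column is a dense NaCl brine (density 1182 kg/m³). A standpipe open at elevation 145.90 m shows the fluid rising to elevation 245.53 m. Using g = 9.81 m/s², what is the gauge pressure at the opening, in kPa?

Pressure head ψ = h − z = 245.53 − 145.90 = 99.63 m.
P = ρgψ = 1182 × 9.81 × 99.63 = 1155252 Pa ≈ 1160 kPa.

P ≈ 1160 kPa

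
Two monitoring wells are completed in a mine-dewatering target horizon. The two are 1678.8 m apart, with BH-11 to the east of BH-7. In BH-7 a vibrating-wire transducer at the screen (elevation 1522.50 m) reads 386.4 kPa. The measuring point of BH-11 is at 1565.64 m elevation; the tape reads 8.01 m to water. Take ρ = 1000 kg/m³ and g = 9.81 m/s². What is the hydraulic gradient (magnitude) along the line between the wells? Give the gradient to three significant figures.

i ≈ 0.00254

Pressure head at BH-7: ψ = P/(ρg) = 386.4×1000 / (1000 × 9.81) = 39.39 m.
Total head at BH-7: h = z + ψ = 1522.50 + 39.39 = 1561.89 m.
Total head at BH-11: h = 1565.64 − 8.01 = 1557.63 m.
Head difference: h(BH-7) − h(BH-11) = 1561.89 − 1557.63 = 4.26 m.
Hydraulic gradient: i = |Δh| / L = 4.26 / 1678.8 = 0.00254.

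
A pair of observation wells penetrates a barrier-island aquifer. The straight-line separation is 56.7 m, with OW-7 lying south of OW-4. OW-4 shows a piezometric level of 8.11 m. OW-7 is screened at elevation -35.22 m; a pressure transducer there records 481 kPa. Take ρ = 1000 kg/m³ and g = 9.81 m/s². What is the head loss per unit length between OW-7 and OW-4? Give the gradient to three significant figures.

i ≈ 0.101 m/m

Total head at OW-4: h = 8.11 m (water level in the piezometer is the total head).
Pressure head at OW-7: ψ = P/(ρg) = 481×1000 / (1000 × 9.81) = 49.03 m.
Total head at OW-7: h = z + ψ = -35.22 + 49.03 = 13.81 m.
Head difference: h(OW-4) − h(OW-7) = 8.11 − 13.81 = -5.70 m.
Hydraulic gradient: i = |Δh| / L = 5.70 / 56.7 = 0.101.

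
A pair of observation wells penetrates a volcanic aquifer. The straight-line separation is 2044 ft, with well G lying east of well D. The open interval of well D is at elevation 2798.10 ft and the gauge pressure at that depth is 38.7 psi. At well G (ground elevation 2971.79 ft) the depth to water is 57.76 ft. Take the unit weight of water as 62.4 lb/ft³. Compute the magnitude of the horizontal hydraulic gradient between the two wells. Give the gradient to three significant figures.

i ≈ 0.0130

Pressure head at well D: ψ = 144·P/γ = 144 × 38.7 / 62.4 = 89.31 ft.
Total head at well D: h = z + ψ = 2798.10 + 89.31 = 2887.41 ft.
Total head at well G: h = 2971.79 − 57.76 = 2914.03 ft.
Head difference: h(well D) − h(well G) = 2887.41 − 2914.03 = -26.62 ft.
Hydraulic gradient: i = |Δh| / L = 26.62 / 2044 = 0.0130.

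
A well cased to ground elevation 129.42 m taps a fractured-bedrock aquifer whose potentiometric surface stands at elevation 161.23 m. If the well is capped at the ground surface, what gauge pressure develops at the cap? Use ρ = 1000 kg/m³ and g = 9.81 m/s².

Head above the cap: Δh = 161.23 − 129.42 = 31.81 m.
P = ρgΔh = 1000 × 9.81 × 31.81 = 312056 Pa ≈ 312 kPa.

P ≈ 312 kPa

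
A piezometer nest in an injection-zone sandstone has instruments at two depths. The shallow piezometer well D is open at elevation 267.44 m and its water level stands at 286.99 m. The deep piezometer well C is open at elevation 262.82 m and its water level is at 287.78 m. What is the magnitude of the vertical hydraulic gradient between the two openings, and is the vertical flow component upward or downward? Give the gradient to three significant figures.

Total head at well D: h = 286.99 m (water level in the standpipe).
Total head at well C: h = 287.78 m.
Δh = h(well D) − h(well C) = 286.99 − 287.78 = -0.79 m.
Vertical separation Δz = 267.44 − 262.82 = 4.62 m.
|i_v| = |Δh| / Δz = 0.79 / 4.62 = 0.171.
Head is higher in the deep piezometer, so vertical flow is upward (discharge condition).

|i_v| ≈ 0.171; vertical flow is upward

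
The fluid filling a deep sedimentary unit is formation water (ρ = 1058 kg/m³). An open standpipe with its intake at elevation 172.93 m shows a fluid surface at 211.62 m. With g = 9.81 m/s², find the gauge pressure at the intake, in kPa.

Pressure head ψ = h − z = 211.62 − 172.93 = 38.69 m.
P = ρgψ = 1058 × 9.81 × 38.69 = 401563 Pa ≈ 402 kPa.

P ≈ 402 kPa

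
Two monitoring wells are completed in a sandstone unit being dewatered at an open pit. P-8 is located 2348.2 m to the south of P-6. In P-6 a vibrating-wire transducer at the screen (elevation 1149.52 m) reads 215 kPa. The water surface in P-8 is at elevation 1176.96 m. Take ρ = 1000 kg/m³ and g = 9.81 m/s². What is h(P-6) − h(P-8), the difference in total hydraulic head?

Pressure head at P-6: ψ = P/(ρg) = 215×1000 / (1000 × 9.81) = 21.92 m.
Total head at P-6: h = z + ψ = 1149.52 + 21.92 = 1171.44 m.
Total head at P-8: h = 1176.96 m (water level in the piezometer is the total head).
Head difference: h(P-6) − h(P-8) = 1171.44 − 1176.96 = -5.52 m.

Δh ≈ -5.52 m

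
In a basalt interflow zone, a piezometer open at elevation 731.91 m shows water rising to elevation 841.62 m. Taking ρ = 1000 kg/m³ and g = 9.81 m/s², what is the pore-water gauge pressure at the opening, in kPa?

Pressure head ψ = h − z = 841.62 − 731.91 = 109.71 m.
P = ρgψ = 1000 × 9.81 × 109.71 = 1076255 Pa ≈ 1080 kPa.

P ≈ 1080 kPa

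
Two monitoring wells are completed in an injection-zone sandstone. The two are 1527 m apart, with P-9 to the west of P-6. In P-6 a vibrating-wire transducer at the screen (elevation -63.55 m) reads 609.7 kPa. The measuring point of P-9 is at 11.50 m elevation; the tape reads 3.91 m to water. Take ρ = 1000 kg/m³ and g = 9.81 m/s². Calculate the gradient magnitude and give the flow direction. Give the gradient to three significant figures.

Pressure head at P-6: ψ = P/(ρg) = 609.7×1000 / (1000 × 9.81) = 62.15 m.
Total head at P-6: h = z + ψ = -63.55 + 62.15 = -1.40 m.
Total head at P-9: h = 11.50 − 3.91 = 7.59 m.
Head difference: h(P-6) − h(P-9) = -1.40 − 7.59 = -8.99 m.
Hydraulic gradient: i = |Δh| / L = 8.99 / 1527 = 0.00589.
Flow is from higher to lower head: from P-9 toward P-6, i.e. toward the east.

i ≈ 0.00589; groundwater flows toward the east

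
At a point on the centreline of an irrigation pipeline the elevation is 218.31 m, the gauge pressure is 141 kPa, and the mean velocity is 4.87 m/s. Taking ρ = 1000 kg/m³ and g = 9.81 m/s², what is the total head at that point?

h ≈ 233.89 m

Pressure head ψ = P/(ρg) = 141×1000 / (1000 × 9.81) = 14.37 m.
Velocity head = v²/(2g) = 4.87² / (2 × 9.81) = 1.209 m.
h = z + ψ + v²/(2g) = 218.31 + 14.37 + 1.209 = 233.89 m.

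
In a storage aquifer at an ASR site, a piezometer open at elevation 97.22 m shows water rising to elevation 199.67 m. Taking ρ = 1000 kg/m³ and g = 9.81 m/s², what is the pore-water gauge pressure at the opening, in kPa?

Pressure head ψ = h − z = 199.67 − 97.22 = 102.45 m.
P = ρgψ = 1000 × 9.81 × 102.45 = 1005034 Pa ≈ 1010 kPa.

P ≈ 1010 kPa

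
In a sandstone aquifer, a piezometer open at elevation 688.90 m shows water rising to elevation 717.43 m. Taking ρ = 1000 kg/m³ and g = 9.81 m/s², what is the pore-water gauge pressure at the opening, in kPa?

P ≈ 280 kPa

Pressure head ψ = h − z = 717.43 − 688.90 = 28.53 m.
P = ρgψ = 1000 × 9.81 × 28.53 = 279879 Pa ≈ 280 kPa.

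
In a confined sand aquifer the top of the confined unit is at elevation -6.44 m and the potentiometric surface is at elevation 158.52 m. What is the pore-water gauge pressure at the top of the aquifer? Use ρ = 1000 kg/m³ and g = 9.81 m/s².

P ≈ 1620 kPa

Pressure head at the aquifer top: ψ = h − z = 158.52 − (-6.44) = 164.96 m.
P = ρgψ = 1000 × 9.81 × 164.96 = 1618258 Pa ≈ 1620 kPa.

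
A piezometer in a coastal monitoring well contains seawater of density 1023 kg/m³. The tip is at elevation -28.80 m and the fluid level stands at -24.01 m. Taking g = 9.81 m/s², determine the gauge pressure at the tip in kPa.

Pressure head ψ = h − z = -24.01 − (-28.80) = 4.79 m.
P = ρgψ = 1023 × 9.81 × 4.79 = 48071 Pa ≈ 48.1 kPa.

P ≈ 48.1 kPa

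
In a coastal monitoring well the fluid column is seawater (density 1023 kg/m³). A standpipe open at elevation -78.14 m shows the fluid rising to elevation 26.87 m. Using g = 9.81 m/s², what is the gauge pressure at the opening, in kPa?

P ≈ 1050 kPa

Pressure head ψ = h − z = 26.87 − (-78.14) = 105.01 m.
P = ρgψ = 1023 × 9.81 × 105.01 = 1053842 Pa ≈ 1050 kPa.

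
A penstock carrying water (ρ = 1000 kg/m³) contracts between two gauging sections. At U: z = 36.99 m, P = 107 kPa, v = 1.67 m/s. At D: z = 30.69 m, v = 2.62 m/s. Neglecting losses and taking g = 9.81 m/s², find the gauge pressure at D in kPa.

Pressure head at U: ψ₁ = P₁/(ρg) = 107×1000 / (1000 × 9.81) = 10.91 m.
Velocity heads: v₁²/2g = 1.67²/19.62 = 0.142 m; v₂²/2g = 2.62²/19.62 = 0.350 m.
Total head H = z₁ + ψ₁ + v₁²/2g = 36.99 + 10.91 + 0.142 = 48.04 m.
ψ₂ = H − z₂ − v₂²/2g = 48.04 − 30.69 − 0.350 = 17.00 m.
P₂ = ρgψ₂ = 1000 × 9.81 × 17.00 ≈ 167 kPa.

P₂ ≈ 167 kPa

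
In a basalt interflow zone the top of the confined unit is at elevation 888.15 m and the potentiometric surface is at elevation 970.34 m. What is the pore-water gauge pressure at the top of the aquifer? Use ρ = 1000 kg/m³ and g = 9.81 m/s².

Pressure head at the aquifer top: ψ = h − z = 970.34 − 888.15 = 82.19 m.
P = ρgψ = 1000 × 9.81 × 82.19 = 806284 Pa ≈ 806 kPa.

P ≈ 806 kPa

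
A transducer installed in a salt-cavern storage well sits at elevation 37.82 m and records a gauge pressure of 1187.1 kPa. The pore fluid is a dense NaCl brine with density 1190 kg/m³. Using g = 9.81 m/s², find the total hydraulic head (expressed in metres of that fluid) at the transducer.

h ≈ 139.51 m

ψ = P/(ρg) = 1187.1×1000 / (1190 × 9.81) = 101.69 m.
h = z + ψ = 37.82 + 101.69 = 139.51 m.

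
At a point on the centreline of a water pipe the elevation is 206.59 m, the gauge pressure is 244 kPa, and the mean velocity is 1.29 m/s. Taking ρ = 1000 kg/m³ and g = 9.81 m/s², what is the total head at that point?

Pressure head ψ = P/(ρg) = 244×1000 / (1000 × 9.81) = 24.87 m.
Velocity head = v²/(2g) = 1.29² / (2 × 9.81) = 0.085 m.
h = z + ψ + v²/(2g) = 206.59 + 24.87 + 0.085 = 231.55 m.

h ≈ 231.55 m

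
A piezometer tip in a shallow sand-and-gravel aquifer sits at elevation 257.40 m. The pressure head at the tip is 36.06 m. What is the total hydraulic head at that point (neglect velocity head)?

h ≈ 293.46 m

h = z + ψ = 257.40 + 36.06 = 293.46 m.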